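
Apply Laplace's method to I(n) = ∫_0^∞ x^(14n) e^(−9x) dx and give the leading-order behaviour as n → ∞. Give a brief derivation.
I(n) ~ (sqrt(2π·14n) / 9) · (14n/(9e))^(14n)

Write the integrand as exp(14n ln x − 9x) and set f(x) = 14n ln x − 9x. Then f'(x) = 14n/x − 9 = 0 at x* = 14n/9, and f''(x*) = −14n/x*^2 = −9^2/(14n). Laplace's method (interior maximum) gives
  I(n) ~ e^(f(x*)) · sqrt(2π / |f''(x*)|)
        = exp(14n ln(14n/9) − 14n) · sqrt(2π · 14n / 9^2)
        = (14n/9)^(14n) e^(−14n) · sqrt(2π·14n) / 9
        = (sqrt(2π·14n) / 9) · (14n/(9e))^(14n).
This matches Γ(14n+1)/9^(14n+1) with Stirling applied to Γ.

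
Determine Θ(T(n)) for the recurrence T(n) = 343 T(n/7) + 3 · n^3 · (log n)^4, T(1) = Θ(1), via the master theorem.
T(n) = Θ(n^3 · (log n)^5)

Here log_7 343 = 3 and f(n) = 3 · n^3 · (log n)^4 = Θ(n^(log_7 343) · (log n)^4). This is the extended Case 2 of the master theorem (f matches the critical exponent up to log factors), giving T(n) = Θ(n^(log_7 343) · (log n)^(4+1)) = Θ(n^3 · (log n)^5).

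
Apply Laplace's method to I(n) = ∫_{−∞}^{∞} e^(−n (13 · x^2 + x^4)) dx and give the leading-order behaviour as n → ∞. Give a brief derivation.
I(n) ~ sqrt(π/(13n))

φ(x) = 13 · x^2 + x^4 has its unique global minimum at x* = 0 (since φ'(x) = 26x + 4x^3 = 0 only at x = 0 for real x with both coefficients positive, and φ → ∞ as |x| → ∞). At x* = 0, φ(0) = 0 and φ''(0) = 26. Laplace's method then gives
  I(n) ~ sqrt(2π / (n · φ''(0))) · e^(−n φ(0)) = sqrt(2π / (26n)) = sqrt(π/(13n)).
The x^4 term contributes only at subleading order (an O(1/n) relative correction).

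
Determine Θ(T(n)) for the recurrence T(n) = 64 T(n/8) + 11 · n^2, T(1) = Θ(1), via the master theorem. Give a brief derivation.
T(n) = Θ(n^2 log n)

log_8 64 = 2, and f(n) = 11 · n^2 = Θ(n^(log_8 64)). This is Case 2 of the master theorem: T(n) = Θ(f(n) · log n) = Θ(n^2 log n).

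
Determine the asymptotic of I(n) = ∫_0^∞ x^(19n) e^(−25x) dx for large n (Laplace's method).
I(n) ~ (sqrt(2π·19n) / 25) · (19n/(25e))^(19n)

Write the integrand as exp(19n ln x − 25x) and set f(x) = 19n ln x − 25x. Then f'(x) = 19n/x − 25 = 0 at x* = 19n/25, and f''(x*) = −19n/x*^2 = −25^2/(19n). Laplace's method (interior maximum) gives
  I(n) ~ e^(f(x*)) · sqrt(2π / |f''(x*)|)
        = exp(19n ln(19n/25) − 19n) · sqrt(2π · 19n / 25^2)
        = (19n/25)^(19n) e^(−19n) · sqrt(2π·19n) / 25
        = (sqrt(2π·19n) / 25) · (19n/(25e))^(19n).
This matches Γ(19n+1)/25^(19n+1) with Stirling applied to Γ.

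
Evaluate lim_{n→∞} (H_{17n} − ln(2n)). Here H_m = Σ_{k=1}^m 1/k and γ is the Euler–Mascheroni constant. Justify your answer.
lim = ln(17/2) + γ

By Euler-Maclaurin, H_m = ln m + γ + O(1/m). So
  H_{17n} − ln(2n) = ln(17n) + γ − ln(2n) + O(1/n)
                       = ln(17/2) + γ + O(1/n).
Hence the limit is ln(17/2) + γ.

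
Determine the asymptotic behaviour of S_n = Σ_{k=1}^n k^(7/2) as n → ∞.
S_n ~ (2/9) · n^(9/2)

Integral comparison: Σ_{k=1}^n k^(7/2) = ∫_0^n x^(7/2) dx + O(n^(7/2)). The integral is n^(1 + 7/2) / (1 + 7/2) = n^((7+2)/2) / ((7+2)/2) = (2/9) · n^(9/2).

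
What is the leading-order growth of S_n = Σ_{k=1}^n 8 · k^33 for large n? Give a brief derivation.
S_n ~ 4 · n^34 / 17

By integral comparison (Euler-Maclaurin), Σ_{k=1}^n 8 · k^33 = 8 · ∫_0^n x^33 dx + O(n^33) = 8 · n^34/34 = 4 · n^34 / 17 + O(n^33). (Equivalently, Faulhaber's formula gives the same leading term.)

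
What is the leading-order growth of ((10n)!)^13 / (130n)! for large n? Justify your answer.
((10n)!)^13/(130n)! ~ ((2π·10n)^(12/2) / sqrt(13)) · 13^(−13·10n)  →  0

Write N = 10n. Stirling: N! ~ sqrt(2π N)(N/e)^N and (13N)! ~ sqrt(2π·13N)·(13N/e)^(13N).
  (N!)^13/(13N)! ~ (2π N)^(13/2) (N/e)^(13N) / [sqrt(2π·13N) (13N/e)^(13N)]
     = (2π N)^(13/2) / sqrt(2π·13N) · (N/(13N))^(13N)
     = (2π N)^((13−1)/2) / sqrt(13) · 13^(−13N).
Since 13^13 > 1, the factor 13^(−13N) decays exponentially, so the ratio → 0. Substituting N = 10n gives the stated form.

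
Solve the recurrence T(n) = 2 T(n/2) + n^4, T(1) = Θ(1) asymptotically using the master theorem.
T(n) = Θ(n^4)

log_2 2 ≈ 1.000. f(n) = n^4 dominates n^(log_2 2) since 4 > 1.000, and the regularity condition a·f(n/b) = 2·(n/2)^4 = (2/16)·n^4 ≤ c·f(n) holds with c = 2/16 ≈ 0.125 < 1. So this is Case 3: T(n) = Θ(f(n)) = Θ(n^4).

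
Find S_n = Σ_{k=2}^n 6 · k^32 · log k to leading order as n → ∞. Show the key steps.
S_n ~ 2 · n^33 log n / 11 − 2 · n^33 / 363

By integral comparison, S_n = ∫_1^n 6 · x^32 · log x dx + O(n^32 · log n). For the integral, ∫ x^32 log x dx = n^33 log n / 33 − n^33/1089 (integration by parts). Hence S_n ~ 2 · n^33 log n / 11 − 2 · n^33 / 363.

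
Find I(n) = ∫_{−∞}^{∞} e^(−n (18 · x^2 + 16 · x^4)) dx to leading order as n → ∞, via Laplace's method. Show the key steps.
I(n) ~ sqrt(π/(18n))

φ(x) = 18 · x^2 + 16 · x^4 has its unique global minimum at x* = 0 (since φ'(x) = 36x + 64x^3 = 0 only at x = 0 for real x with both coefficients positive, and φ → ∞ as |x| → ∞). At x* = 0, φ(0) = 0 and φ''(0) = 36. Laplace's method then gives
  I(n) ~ sqrt(2π / (n · φ''(0))) · e^(−n φ(0)) = sqrt(2π / (36n)) = sqrt(π/(18n)).
The 16 · x^4 term contributes only at subleading order (an O(1/n) relative correction).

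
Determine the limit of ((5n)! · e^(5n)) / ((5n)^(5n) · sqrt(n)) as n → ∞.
lim = sqrt(2π·5)

Stirling: (5n)! ~ sqrt(2π·5n) · (5n/e)^(5n). Hence
  (5n)! · e^(5n) / (5n)^(5n) ~ sqrt(2π·5n).
Dividing by sqrt(n): sqrt(2π·5n) / sqrt(n) = sqrt(2π·5) · n^((1−1)/2), so the limit is sqrt(2π·5).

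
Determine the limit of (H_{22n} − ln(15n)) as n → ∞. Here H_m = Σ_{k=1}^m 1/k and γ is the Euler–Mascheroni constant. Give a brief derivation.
lim = ln(22/15) + γ

By Euler-Maclaurin, H_m = ln m + γ + O(1/m). So
  H_{22n} − ln(15n) = ln(22n) + γ − ln(15n) + O(1/n)
                       = ln(22/15) + γ + O(1/n).
Hence the limit is ln(22/15) + γ.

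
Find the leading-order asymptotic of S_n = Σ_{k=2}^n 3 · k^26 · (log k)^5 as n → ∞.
S_n ~ n^27 · (log n)^5 / 9

By integral comparison, S_n = ∫_1^n 3 · x^26 · (log x)^5 dx + O(n^26 · (log n)^5). For the integral, the leading term of ∫_1^n x^26 (log x)^5 dx is n^27/27 · (log n)^5 (by repeated integration by parts; each step lowers the log-exponent and produces a relatively O(1/log n) correction). Hence S_n ~ n^27 · (log n)^5 / 9.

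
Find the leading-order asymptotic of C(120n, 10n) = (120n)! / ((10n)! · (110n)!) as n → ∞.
C(120n, 10n) ~ (8916100448256/285311670611)^(10n) · sqrt(6/(11π·10n))

Write N = 10n. Apply Stirling to each factorial:
  (12N)! ~ sqrt(2π·12N) · (12N/e)^(12N),
  N! ~ sqrt(2π N) · (N/e)^N,
  (11N)! ~ sqrt(2π·11N) · (11N/e)^(11N).
The exponential factors combine to (12N)^(12N) / (N^N · (11N)^(11N)) = 12^(12N)/11^(11N) = (12^12/11^11)^N = (8916100448256/285311670611)^N.
The square-root prefactors combine to sqrt(2π·12N) / (sqrt(2π N)·sqrt(2π·11N)) = sqrt(12 / (2π·11·N)) = sqrt(6/(11π·10n)).
Substituting N = 10n: C(120n, 10n) ~ (8916100448256/285311670611)^(10n) · sqrt(6/(11π·10n)).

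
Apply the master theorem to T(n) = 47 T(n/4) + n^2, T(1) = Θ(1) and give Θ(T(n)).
T(n) = Θ(n^(log_4 47))

Master theorem: compare f(n) = n^2 to n^(log_4 47) where log_4 47 ≈ 2.777. Since 2 < log_4 47, we have f(n) = O(n^(log_4 47 − ε)) for some ε > 0 — Case 1. Hence T(n) = Θ(n^(log_4 47)).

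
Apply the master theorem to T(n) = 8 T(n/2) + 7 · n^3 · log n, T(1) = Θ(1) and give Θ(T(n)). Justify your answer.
T(n) = Θ(n^3 · (log n)^2)

Here log_2 8 = 3 and f(n) = 7 · n^3 · log n = Θ(n^(log_2 8) · (log n)^1). This is the extended Case 2 of the master theorem (f matches the critical exponent up to log factors), giving T(n) = Θ(n^(log_2 8) · (log n)^(1+1)) = Θ(n^3 · (log n)^2).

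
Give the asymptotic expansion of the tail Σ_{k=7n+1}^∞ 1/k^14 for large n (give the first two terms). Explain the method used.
Σ_{k>7n} 1/k^14 = 1/(13 · (7n)^13) − 1/(2 · (7n)^14) + O(1/(7n)^15)

Compare to the integral: ∫_{7n}^∞ x^(−14) dx = [−x^(−13)/13]_{7n}^∞ = 1/((14−1)·(7n)^13). The Euler-Maclaurin correction adds −f(7n)/2 = −1/(2·(7n)^14). Euler-Maclaurin then gives
  Σ_{k>7n} 1/k^14 = ∫_{7n}^∞ dx/x^14 − 1/(2·(7n)^14) + O(1/(7n)^15).
(Equivalently this is ζ(14) − Σ_{k≤7n} 1/k^14.)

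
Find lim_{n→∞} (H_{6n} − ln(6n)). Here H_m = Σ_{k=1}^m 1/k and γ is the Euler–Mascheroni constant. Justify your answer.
lim = γ

By Euler-Maclaurin, H_m = ln m + γ + O(1/m). So
  H_{6n} − ln(6n) = ln(6n) + γ − ln(6n) + O(1/n)
                       = ln(6/6) + γ + O(1/n).
Hence the limit is γ (since ln 1 = 0).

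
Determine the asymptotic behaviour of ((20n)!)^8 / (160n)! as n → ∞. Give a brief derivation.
((20n)!)^8/(160n)! ~ ((2π·20n)^(7/2) / sqrt(8)) · 8^(−8·20n)  →  0

Write N = 20n. Stirling: N! ~ sqrt(2π N)(N/e)^N and (8N)! ~ sqrt(2π·8N)·(8N/e)^(8N).
  (N!)^8/(8N)! ~ (2π N)^(8/2) (N/e)^(8N) / [sqrt(2π·8N) (8N/e)^(8N)]
     = (2π N)^(8/2) / sqrt(2π·8N) · (N/(8N))^(8N)
     = (2π N)^((8−1)/2) / sqrt(8) · 8^(−8N).
Since 8^8 > 1, the factor 8^(−8N) decays exponentially, so the ratio → 0. Substituting N = 20n gives the stated form.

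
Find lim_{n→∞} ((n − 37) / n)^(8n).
lim = e^(−296)

Rewrite as (1 − 37/n)^(8n). By the standard limit (1 + x/n)^n → e^x, we have (1 − 37/n)^n → e^(−37), and raising to the 8th power gives e^(−296).
More precisely, ln[(1 − 37/n)^(8n)] = 8n · ln(1 − 37/n) = 8n · (-37/n + O(1/n^2)) = -296 + O(1/n) → -296.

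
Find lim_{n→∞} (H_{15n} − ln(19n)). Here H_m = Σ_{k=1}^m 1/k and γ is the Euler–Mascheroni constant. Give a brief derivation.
lim = ln(15/19) + γ

By Euler-Maclaurin, H_m = ln m + γ + O(1/m). So
  H_{15n} − ln(19n) = ln(15n) + γ − ln(19n) + O(1/n)
                       = ln(15/19) + γ + O(1/n).
Hence the limit is ln(15/19) + γ.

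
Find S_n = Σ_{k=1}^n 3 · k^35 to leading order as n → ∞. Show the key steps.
S_n ~ n^36 / 12

By integral comparison (Euler-Maclaurin), Σ_{k=1}^n 3 · k^35 = 3 · ∫_0^n x^35 dx + O(n^35) = 3 · n^36/36 = n^36 / 12 + O(n^35). (Equivalently, Faulhaber's formula gives the same leading term.)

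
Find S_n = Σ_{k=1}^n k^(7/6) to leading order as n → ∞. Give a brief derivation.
S_n ~ (6/13) · n^(13/6)

Integral comparison: Σ_{k=1}^n k^(7/6) = ∫_0^n x^(7/6) dx + O(n^(7/6)). The integral is n^(1 + 7/6) / (1 + 7/6) = n^((7+6)/6) / ((7+6)/6) = (6/13) · n^(13/6).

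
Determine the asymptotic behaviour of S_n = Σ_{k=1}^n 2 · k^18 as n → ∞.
S_n ~ 2 · n^19 / 19

By integral comparison (Euler-Maclaurin), Σ_{k=1}^n 2 · k^18 = 2 · ∫_0^n x^18 dx + O(n^18) = 2 · n^19/19 + O(n^18). (Equivalently, Faulhaber's formula gives the same leading term.)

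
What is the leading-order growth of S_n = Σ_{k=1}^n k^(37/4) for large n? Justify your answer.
S_n ~ (4/41) · n^(41/4)

Integral comparison: Σ_{k=1}^n k^(37/4) = ∫_0^n x^(37/4) dx + O(n^(37/4)). The integral is n^(1 + 37/4) / (1 + 37/4) = n^((37+4)/4) / ((37+4)/4) = (4/41) · n^(41/4).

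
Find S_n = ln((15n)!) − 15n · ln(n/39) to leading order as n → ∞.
S_n ~ 15n · (ln 585 − 1) + O(ln n)

Stirling: ln((15n)!) = 15n ln(15n) − 15n + O(ln n).
  S_n = 15n ln(15n) − 15n − 15n ln(n/39) + O(ln n)
      = 15n ln(15n) − 15n ln n + 15n ln 39 − 15n + O(ln n)
      = 15n ln 15 + 15n ln 39 − 15n + O(ln n)
      = 15n (ln 585 − 1) + O(ln n).
Numerically ln(585) − 1 ≈ 5.3716.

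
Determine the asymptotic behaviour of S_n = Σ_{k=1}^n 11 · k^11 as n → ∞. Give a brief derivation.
S_n ~ 11 · n^12 / 12

By integral comparison (Euler-Maclaurin), Σ_{k=1}^n 11 · k^11 = 11 · ∫_0^n x^11 dx + O(n^11) = 11 · n^12/12 + O(n^11). (Equivalently, Faulhaber's formula gives the same leading term.)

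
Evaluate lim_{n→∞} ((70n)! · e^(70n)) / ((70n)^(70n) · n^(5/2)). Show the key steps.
lim = 0

Stirling: (70n)! ~ sqrt(2π·70n) · (70n/e)^(70n). Hence
  (70n)! · e^(70n) / (70n)^(70n) ~ sqrt(2π·70n).
Dividing by n^(5/2): sqrt(2π·70n) / n^(5/2) = sqrt(2π·70) · n^((1−5)/2), so the expression behaves like sqrt(2π·70) · n^((1−5)/2) → 0.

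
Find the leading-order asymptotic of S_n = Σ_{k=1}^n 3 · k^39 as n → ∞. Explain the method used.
S_n ~ 3 · n^40 / 40

By integral comparison (Euler-Maclaurin), Σ_{k=1}^n 3 · k^39 = 3 · ∫_0^n x^39 dx + O(n^39) = 3 · n^40/40 + O(n^39). (Equivalently, Faulhaber's formula gives the same leading term.)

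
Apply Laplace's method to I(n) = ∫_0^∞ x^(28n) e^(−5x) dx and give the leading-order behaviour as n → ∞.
I(n) ~ (sqrt(2π·28n) / 5) · (28n/(5e))^(28n)

Write the integrand as exp(28n ln x − 5x) and set f(x) = 28n ln x − 5x. Then f'(x) = 28n/x − 5 = 0 at x* = 28n/5, and f''(x*) = −28n/x*^2 = −5^2/(28n). Laplace's method (interior maximum) gives
  I(n) ~ e^(f(x*)) · sqrt(2π / |f''(x*)|)
        = exp(28n ln(28n/5) − 28n) · sqrt(2π · 28n / 5^2)
        = (28n/5)^(28n) e^(−28n) · sqrt(2π·28n) / 5
        = (sqrt(2π·28n) / 5) · (28n/(5e))^(28n).
This matches Γ(28n+1)/5^(28n+1) with Stirling applied to Γ.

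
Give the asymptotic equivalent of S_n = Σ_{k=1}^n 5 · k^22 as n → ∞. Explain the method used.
S_n ~ 5 · n^23 / 23

By integral comparison (Euler-Maclaurin), Σ_{k=1}^n 5 · k^22 = 5 · ∫_0^n x^22 dx + O(n^22) = 5 · n^23/23 + O(n^22). (Equivalently, Faulhaber's formula gives the same leading term.)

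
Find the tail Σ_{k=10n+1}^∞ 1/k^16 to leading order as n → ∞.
Σ_{k>10n} 1/k^16 ~ 1/(15 · (10n)^15)

Compare to the integral: ∫_{10n}^∞ x^(−16) dx = [−x^(−15)/15]_{10n}^∞ = 1/((16−1)·(10n)^15). Euler-Maclaurin then gives
  Σ_{k>10n} 1/k^16 = ∫_{10n}^∞ dx/x^16 − 1/(2·(10n)^16) + O(1/(10n)^17).
(Equivalently this is ζ(16) − Σ_{k≤10n} 1/k^16.)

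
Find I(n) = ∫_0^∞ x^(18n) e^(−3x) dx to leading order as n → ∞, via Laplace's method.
I(n) ~ (sqrt(2π·18n) / 3) · (18n/(3e))^(18n)

Write the integrand as exp(18n ln x − 3x) and set f(x) = 18n ln x − 3x. Then f'(x) = 18n/x − 3 = 0 at x* = 18n/3, and f''(x*) = −18n/x*^2 = −3^2/(18n). Laplace's method (interior maximum) gives
  I(n) ~ e^(f(x*)) · sqrt(2π / |f''(x*)|)
        = exp(18n ln(18n/3) − 18n) · sqrt(2π · 18n / 3^2)
        = (18n/3)^(18n) e^(−18n) · sqrt(2π·18n) / 3
        = (sqrt(2π·18n) / 3) · (18n/(3e))^(18n).
This matches Γ(18n+1)/3^(18n+1) with Stirling applied to Γ.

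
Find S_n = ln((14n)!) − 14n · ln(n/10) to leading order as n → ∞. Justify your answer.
S_n ~ 14n · (ln 140 − 1) + O(ln n)

Stirling: ln((14n)!) = 14n ln(14n) − 14n + O(ln n).
  S_n = 14n ln(14n) − 14n − 14n ln(n/10) + O(ln n)
      = 14n ln(14n) − 14n ln n + 14n ln 10 − 14n + O(ln n)
      = 14n ln 14 + 14n ln 10 − 14n + O(ln n)
      = 14n (ln 140 − 1) + O(ln n).
Numerically ln(140) − 1 ≈ 3.9416.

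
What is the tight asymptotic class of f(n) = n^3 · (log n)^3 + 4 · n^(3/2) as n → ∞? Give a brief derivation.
f(n) ∈ Θ(n^3 · (log n)^3)

Compare the terms by growth order. For large n, n^a · (log n)^b dominates n^a' · (log n)^b' iff a > a', or (a = a' and b > b'). Ranking the 2 terms shows the dominant one is n^3 · (log n)^3. Hence f(n) ∈ Θ(n^3 · (log n)^3).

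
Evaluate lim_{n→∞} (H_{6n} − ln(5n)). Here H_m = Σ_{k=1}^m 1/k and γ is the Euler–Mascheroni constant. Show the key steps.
lim = ln(6/5) + γ

By Euler-Maclaurin, H_m = ln m + γ + O(1/m). So
  H_{6n} − ln(5n) = ln(6n) + γ − ln(5n) + O(1/n)
                       = ln(6/5) + γ + O(1/n).
Hence the limit is ln(6/5) + γ.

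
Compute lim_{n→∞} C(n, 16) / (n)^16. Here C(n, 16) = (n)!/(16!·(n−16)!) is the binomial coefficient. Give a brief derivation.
lim = 1/16! = 1/20922789888000

With N = n → ∞: C(N, 16) / N^16 = [N(N−1)…(N−15)] / (16! · N^16) = (1/16!) · 1 · (1 − 1/n) · … · (1 − 15/n). Each factor → 1 as N → ∞, so the limit is 1/16! = 1/20922789888000.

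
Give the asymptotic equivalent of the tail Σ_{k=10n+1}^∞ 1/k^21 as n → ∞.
Σ_{k>10n} 1/k^21 ~ 1/(20 · (10n)^20)

Compare to the integral: ∫_{10n}^∞ x^(−21) dx = [−x^(−20)/20]_{10n}^∞ = 1/((21−1)·(10n)^20). Euler-Maclaurin then gives
  Σ_{k>10n} 1/k^21 = ∫_{10n}^∞ dx/x^21 − 1/(2·(10n)^21) + O(1/(10n)^22).
(Equivalently this is ζ(21) − Σ_{k≤10n} 1/k^21.)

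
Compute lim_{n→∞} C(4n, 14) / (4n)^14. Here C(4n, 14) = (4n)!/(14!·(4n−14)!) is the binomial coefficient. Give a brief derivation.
lim = 1/14! = 1/87178291200

With N = 4n → ∞: C(N, 14) / N^14 = [N(N−1)…(N−13)] / (14! · N^14) = (1/14!) · 1 · (1 − 1/(4n)) · … · (1 − 13/(4n)). Each factor → 1 as N → ∞, so the limit is 1/14! = 1/87178291200.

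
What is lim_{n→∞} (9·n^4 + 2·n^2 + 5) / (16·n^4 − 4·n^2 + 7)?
lim = 9/16

For large n the leading n^4 terms dominate both numerator and denominator. Dividing top and bottom by n^4, every other term tends to 0, leaving 9/16.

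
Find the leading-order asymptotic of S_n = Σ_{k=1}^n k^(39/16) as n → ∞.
S_n ~ (16/55) · n^(55/16)

Integral comparison: Σ_{k=1}^n k^(39/16) = ∫_0^n x^(39/16) dx + O(n^(39/16)). The integral is n^(1 + 39/16) / (1 + 39/16) = n^((39+16)/16) / ((39+16)/16) = (16/55) · n^(55/16).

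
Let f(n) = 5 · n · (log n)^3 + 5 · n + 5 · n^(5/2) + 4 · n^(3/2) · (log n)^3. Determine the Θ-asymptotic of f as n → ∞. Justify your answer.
f(n) ∈ Θ(n^(5/2))

Compare the terms by growth order. For large n, n^a · (log n)^b dominates n^a' · (log n)^b' iff a > a', or (a = a' and b > b'). Ranking the 4 terms shows the dominant one is 5 · n^(5/2). Hence f(n) ∈ Θ(n^(5/2)).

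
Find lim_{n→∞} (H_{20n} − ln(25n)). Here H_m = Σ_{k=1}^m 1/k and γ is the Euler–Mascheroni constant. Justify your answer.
lim = ln(4/5) + γ

By Euler-Maclaurin, H_m = ln m + γ + O(1/m). So
  H_{20n} − ln(25n) = ln(20n) + γ − ln(25n) + O(1/n)
                       = ln(20/25) + γ + O(1/n).
Hence the limit is ln(20/25) + γ (= ln(4/5)).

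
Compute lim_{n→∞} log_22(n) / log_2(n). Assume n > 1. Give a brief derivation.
lim = ln(2) / ln(22) = log_22(2)

Change of base: log_22(n) = ln n / ln 22 and log_2(n) = ln n / ln 2. The ratio is (ln n / ln 22) · (ln 2 / ln n) = ln 2 / ln 22, a constant independent of n. So the limit is ln 2 / ln 22 = log_22(2).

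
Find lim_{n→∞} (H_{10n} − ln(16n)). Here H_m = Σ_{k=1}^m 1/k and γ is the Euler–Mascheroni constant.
lim = ln(5/8) + γ

By Euler-Maclaurin, H_m = ln m + γ + O(1/m). So
  H_{10n} − ln(16n) = ln(10n) + γ − ln(16n) + O(1/n)
                       = ln(10/16) + γ + O(1/n).
Hence the limit is ln(10/16) + γ (= ln(5/8)).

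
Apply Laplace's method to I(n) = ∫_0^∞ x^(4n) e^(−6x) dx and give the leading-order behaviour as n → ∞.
I(n) ~ (sqrt(2π·4n) / 6) · (4n/(6e))^(4n)

Write the integrand as exp(4n ln x − 6x) and set f(x) = 4n ln x − 6x. Then f'(x) = 4n/x − 6 = 0 at x* = 4n/6, and f''(x*) = −4n/x*^2 = −6^2/(4n). Laplace's method (interior maximum) gives
  I(n) ~ e^(f(x*)) · sqrt(2π / |f''(x*)|)
        = exp(4n ln(4n/6) − 4n) · sqrt(2π · 4n / 6^2)
        = (4n/6)^(4n) e^(−4n) · sqrt(2π·4n) / 6
        = (sqrt(2π·4n) / 6) · (4n/(6e))^(4n).
This matches Γ(4n+1)/6^(4n+1) with Stirling applied to Γ.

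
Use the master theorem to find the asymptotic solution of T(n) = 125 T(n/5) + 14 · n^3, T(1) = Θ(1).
T(n) = Θ(n^3 log n)

log_5 125 = 3, and f(n) = 14 · n^3 = Θ(n^(log_5 125)). This is Case 2 of the master theorem: T(n) = Θ(f(n) · log n) = Θ(n^3 log n).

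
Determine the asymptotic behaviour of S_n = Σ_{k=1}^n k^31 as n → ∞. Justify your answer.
S_n ~ n^32 / 32

By integral comparison (Euler-Maclaurin), Σ_{k=1}^n k^31 = ∫_0^n x^31 dx + O(n^31) = n^32/32 + O(n^31). (Equivalently, Faulhaber's formula gives the same leading term.)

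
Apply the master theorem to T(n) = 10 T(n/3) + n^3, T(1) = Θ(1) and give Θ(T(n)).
T(n) = Θ(n^3)

log_3 10 ≈ 2.096. f(n) = n^3 dominates n^(log_3 10) since 3 > 2.096, and the regularity condition a·f(n/b) = 10·(n/3)^3 = (10/27)·n^3 ≤ c·f(n) holds with c = 10/27 ≈ 0.37 < 1. So this is Case 3: T(n) = Θ(f(n)) = Θ(n^3).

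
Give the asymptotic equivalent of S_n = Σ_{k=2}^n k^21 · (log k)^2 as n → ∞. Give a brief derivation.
S_n ~ n^22 · (log n)^2 / 22

By integral comparison, S_n = ∫_1^n x^21 · (log x)^2 dx + O(n^21 · (log n)^2). For the integral, the leading term of ∫_1^n x^21 (log x)^2 dx is n^22/22 · (log n)^2 (by repeated integration by parts; each step lowers the log-exponent and produces a relatively O(1/log n) correction). Hence S_n ~ n^22 · (log n)^2 / 22.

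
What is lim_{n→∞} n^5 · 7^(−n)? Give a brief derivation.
lim = 0

Exponentials with base > 1 dominate every fixed polynomial: for any fixed c, n^c / 7^n → 0 as n → ∞ (e.g. by the ratio test, or by writing 7^n = e^(n ln 7) and noting e^(n ln 7) / n^c → ∞). Hence n^5 · 7^(−n) = n^5 / 7^n → 0.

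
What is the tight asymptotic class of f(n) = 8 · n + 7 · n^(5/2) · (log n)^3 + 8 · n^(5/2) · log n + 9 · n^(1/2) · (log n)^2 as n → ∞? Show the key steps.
f(n) ∈ Θ(n^(5/2) · (log n)^3)

Compare the terms by growth order. For large n, n^a · (log n)^b dominates n^a' · (log n)^b' iff a > a', or (a = a' and b > b'). Ranking the 4 terms shows the dominant one is 7 · n^(5/2) · (log n)^3. Hence f(n) ∈ Θ(n^(5/2) · (log n)^3).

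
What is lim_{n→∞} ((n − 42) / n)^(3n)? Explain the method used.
lim = e^(−126)

Rewrite as (1 − 42/n)^(3n). By the standard limit (1 + x/n)^n → e^x, we have (1 − 42/n)^n → e^(−42), and raising to the 3rd power gives e^(−126).
More precisely, ln[(1 − 42/n)^(3n)] = 3n · ln(1 − 42/n) = 3n · (-42/n + O(1/n^2)) = -126 + O(1/n) → -126.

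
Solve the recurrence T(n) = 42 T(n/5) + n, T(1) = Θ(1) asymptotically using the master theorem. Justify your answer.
T(n) = Θ(n^(log_5 42))

Master theorem: compare f(n) = n to n^(log_5 42) where log_5 42 ≈ 2.322. Since 1 < log_5 42, we have f(n) = O(n^(log_5 42 − ε)) for some ε > 0 — Case 1. Hence T(n) = Θ(n^(log_5 42)).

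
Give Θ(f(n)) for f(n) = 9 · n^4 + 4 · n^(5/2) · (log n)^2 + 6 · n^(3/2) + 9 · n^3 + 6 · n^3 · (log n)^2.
f(n) ∈ Θ(n^4)

Compare the terms by growth order. For large n, n^a · (log n)^b dominates n^a' · (log n)^b' iff a > a', or (a = a' and b > b'). Ranking the 5 terms shows the dominant one is 9 · n^4. Hence f(n) ∈ Θ(n^4).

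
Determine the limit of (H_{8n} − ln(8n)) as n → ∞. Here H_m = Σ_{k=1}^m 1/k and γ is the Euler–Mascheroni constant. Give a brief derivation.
lim = γ

By Euler-Maclaurin, H_m = ln m + γ + O(1/m). So
  H_{8n} − ln(8n) = ln(8n) + γ − ln(8n) + O(1/n)
                       = ln(8/8) + γ + O(1/n).
Hence the limit is γ (since ln 1 = 0).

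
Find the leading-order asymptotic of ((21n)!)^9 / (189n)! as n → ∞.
((21n)!)^9/(189n)! ~ ((2π·21n)^(8/2) / 3) · 9^(−9·21n)  →  0

Write N = 21n. Stirling: N! ~ sqrt(2π N)(N/e)^N and (9N)! ~ sqrt(2π·9N)·(9N/e)^(9N).
  (N!)^9/(9N)! ~ (2π N)^(9/2) (N/e)^(9N) / [sqrt(2π·9N) (9N/e)^(9N)]
     = (2π N)^(9/2) / sqrt(2π·9N) · (N/(9N))^(9N)
     = (2π N)^((9−1)/2) / 3 · 9^(−9N).
Since 9^9 > 1, the factor 9^(−9N) decays exponentially, so the ratio → 0. Substituting N = 21n gives the stated form.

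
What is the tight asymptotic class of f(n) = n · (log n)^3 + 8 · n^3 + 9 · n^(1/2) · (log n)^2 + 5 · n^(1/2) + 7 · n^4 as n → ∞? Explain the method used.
f(n) ∈ Θ(n^4)

Compare the terms by growth order. For large n, n^a · (log n)^b dominates n^a' · (log n)^b' iff a > a', or (a = a' and b > b'). Ranking the 5 terms shows the dominant one is 7 · n^4. Hence f(n) ∈ Θ(n^4).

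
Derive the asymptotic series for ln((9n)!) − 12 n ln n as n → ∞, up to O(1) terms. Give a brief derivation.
ln((9n)!) − 12 n ln n = −3 n ln n + 9(ln 9 − 1) n + (1/2) ln(2π·9n) + O(1/n)

Stirling: ln((9n)!) = 9n ln(9n) − 9n + (1/2) ln(2π·9n) + O(1/n).
Expand 9n ln(9n) = 9n (ln n + ln 9) = 9n ln n + 9n ln 9.
Subtract 12n ln n: leading term is (9 − 12) n ln n = −3 n ln n. The next term is 9n ln 9 − 9n = 9(ln 9 − 1) n. Then the (1/2) ln(2π·9n) correction.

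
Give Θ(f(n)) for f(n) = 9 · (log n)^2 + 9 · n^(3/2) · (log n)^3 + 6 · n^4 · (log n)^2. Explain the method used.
f(n) ∈ Θ(n^4 · (log n)^2)

Compare the terms by growth order. For large n, n^a · (log n)^b dominates n^a' · (log n)^b' iff a > a', or (a = a' and b > b'). Ranking the 3 terms shows the dominant one is 6 · n^4 · (log n)^2. Hence f(n) ∈ Θ(n^4 · (log n)^2).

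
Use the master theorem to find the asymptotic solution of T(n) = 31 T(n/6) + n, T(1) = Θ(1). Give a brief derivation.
T(n) = Θ(n^(log_6 31))

Master theorem: compare f(n) = n to n^(log_6 31) where log_6 31 ≈ 1.917. Since 1 < log_6 31, we have f(n) = O(n^(log_6 31 − ε)) for some ε > 0 — Case 1. Hence T(n) = Θ(n^(log_6 31)).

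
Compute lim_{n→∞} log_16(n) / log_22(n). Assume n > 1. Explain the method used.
lim = ln(22) / ln(16) = log_16(22)

Change of base: log_16(n) = ln n / ln 16 and log_22(n) = ln n / ln 22. The ratio is (ln n / ln 16) · (ln 22 / ln n) = ln 22 / ln 16, a constant independent of n. So the limit is ln 22 / ln 16 = log_16(22).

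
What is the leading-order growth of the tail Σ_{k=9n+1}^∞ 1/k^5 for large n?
Σ_{k>9n} 1/k^5 ~ 1/(4 · (9n)^4)

Compare to the integral: ∫_{9n}^∞ x^(−5) dx = [−x^(−4)/4]_{9n}^∞ = 1/((5−1)·(9n)^4). Euler-Maclaurin then gives
  Σ_{k>9n} 1/k^5 = ∫_{9n}^∞ dx/x^5 − 1/(2·(9n)^5) + O(1/(9n)^6).
(Equivalently this is ζ(5) − Σ_{k≤9n} 1/k^5.)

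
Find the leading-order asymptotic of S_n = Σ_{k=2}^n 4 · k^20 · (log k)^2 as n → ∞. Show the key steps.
S_n ~ 4 · n^21 · (log n)^2 / 21

By integral comparison, S_n = ∫_1^n 4 · x^20 · (log x)^2 dx + O(n^20 · (log n)^2). For the integral, the leading term of ∫_1^n x^20 (log x)^2 dx is n^21/21 · (log n)^2 (by repeated integration by parts; each step lowers the log-exponent and produces a relatively O(1/log n) correction). Hence S_n ~ 4 · n^21 · (log n)^2 / 21.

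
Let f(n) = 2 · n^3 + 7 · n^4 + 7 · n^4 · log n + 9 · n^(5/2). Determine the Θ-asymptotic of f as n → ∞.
f(n) ∈ Θ(n^4 · log n)

Compare the terms by growth order. For large n, n^a · (log n)^b dominates n^a' · (log n)^b' iff a > a', or (a = a' and b > b'). Ranking the 4 terms shows the dominant one is 7 · n^4 · log n. Hence f(n) ∈ Θ(n^4 · log n).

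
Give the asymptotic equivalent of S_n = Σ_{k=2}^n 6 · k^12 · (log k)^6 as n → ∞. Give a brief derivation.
S_n ~ 6 · n^13 · (log n)^6 / 13

By integral comparison, S_n = ∫_1^n 6 · x^12 · (log x)^6 dx + O(n^12 · (log n)^6). For the integral, the leading term of ∫_1^n x^12 (log x)^6 dx is n^13/13 · (log n)^6 (by repeated integration by parts; each step lowers the log-exponent and produces a relatively O(1/log n) correction). Hence S_n ~ 6 · n^13 · (log n)^6 / 13.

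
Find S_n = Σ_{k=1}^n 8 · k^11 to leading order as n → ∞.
S_n ~ 2 · n^12 / 3

By integral comparison (Euler-Maclaurin), Σ_{k=1}^n 8 · k^11 = 8 · ∫_0^n x^11 dx + O(n^11) = 8 · n^12/12 = 2 · n^12 / 3 + O(n^11). (Equivalently, Faulhaber's formula gives the same leading term.)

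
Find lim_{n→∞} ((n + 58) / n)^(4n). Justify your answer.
lim = e^232

Rewrite as (1 + 58/n)^(4n). By the standard limit (1 + x/n)^n → e^x, we have (1 + 58/n)^n → e^58, and raising to the 4th power gives e^232.
More precisely, ln[(1 + 58/n)^(4n)] = 4n · ln(1 + 58/n) = 4n · (58/n + O(1/n^2)) = 232 + O(1/n) → 232.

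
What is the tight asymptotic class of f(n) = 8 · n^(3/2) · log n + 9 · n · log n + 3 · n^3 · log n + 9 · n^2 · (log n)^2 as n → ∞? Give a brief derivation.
f(n) ∈ Θ(n^3 · log n)

Compare the terms by growth order. For large n, n^a · (log n)^b dominates n^a' · (log n)^b' iff a > a', or (a = a' and b > b'). Ranking the 4 terms shows the dominant one is 3 · n^3 · log n. Hence f(n) ∈ Θ(n^3 · log n).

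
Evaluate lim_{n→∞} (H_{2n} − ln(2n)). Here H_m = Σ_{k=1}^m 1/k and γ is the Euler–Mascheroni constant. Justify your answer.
lim = γ

By Euler-Maclaurin, H_m = ln m + γ + O(1/m). So
  H_{2n} − ln(2n) = ln(2n) + γ − ln(2n) + O(1/n)
                       = ln(2/2) + γ + O(1/n).
Hence the limit is γ (since ln 1 = 0).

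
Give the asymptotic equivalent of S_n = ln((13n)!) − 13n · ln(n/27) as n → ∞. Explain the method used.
S_n ~ 13n · (ln 351 − 1) + O(ln n)

Stirling: ln((13n)!) = 13n ln(13n) − 13n + O(ln n).
  S_n = 13n ln(13n) − 13n − 13n ln(n/27) + O(ln n)
      = 13n ln(13n) − 13n ln n + 13n ln 27 − 13n + O(ln n)
      = 13n ln 13 + 13n ln 27 − 13n + O(ln n)
      = 13n (ln 351 − 1) + O(ln n).
Numerically ln(351) − 1 ≈ 4.8608.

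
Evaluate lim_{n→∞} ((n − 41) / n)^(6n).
lim = e^(−246)

Rewrite as (1 − 41/n)^(6n). By the standard limit (1 + x/n)^n → e^x, we have (1 − 41/n)^n → e^(−41), and raising to the 6th power gives e^(−246).
More precisely, ln[(1 − 41/n)^(6n)] = 6n · ln(1 − 41/n) = 6n · (-41/n + O(1/n^2)) = -246 + O(1/n) → -246.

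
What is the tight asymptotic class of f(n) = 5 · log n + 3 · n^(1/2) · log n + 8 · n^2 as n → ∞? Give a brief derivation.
f(n) ∈ Θ(n^2)

Compare the terms by growth order. For large n, n^a · (log n)^b dominates n^a' · (log n)^b' iff a > a', or (a = a' and b > b'). Ranking the 3 terms shows the dominant one is 8 · n^2. Hence f(n) ∈ Θ(n^2).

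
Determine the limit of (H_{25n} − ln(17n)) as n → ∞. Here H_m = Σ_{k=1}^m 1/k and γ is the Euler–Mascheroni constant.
lim = ln(25/17) + γ

By Euler-Maclaurin, H_m = ln m + γ + O(1/m). So
  H_{25n} − ln(17n) = ln(25n) + γ − ln(17n) + O(1/n)
                       = ln(25/17) + γ + O(1/n).
Hence the limit is ln(25/17) + γ.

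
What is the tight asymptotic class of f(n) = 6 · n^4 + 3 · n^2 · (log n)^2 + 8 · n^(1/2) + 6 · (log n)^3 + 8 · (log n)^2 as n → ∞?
f(n) ∈ Θ(n^4)

Compare the terms by growth order. For large n, n^a · (log n)^b dominates n^a' · (log n)^b' iff a > a', or (a = a' and b > b'). Ranking the 5 terms shows the dominant one is 6 · n^4. Hence f(n) ∈ Θ(n^4).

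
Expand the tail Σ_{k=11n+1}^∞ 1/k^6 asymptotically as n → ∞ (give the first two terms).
Σ_{k>11n} 1/k^6 = 1/(5 · (11n)^5) − 1/(2 · (11n)^6) + O(1/(11n)^7)

Compare to the integral: ∫_{11n}^∞ x^(−6) dx = [−x^(−5)/5]_{11n}^∞ = 1/((6−1)·(11n)^5). The Euler-Maclaurin correction adds −f(11n)/2 = −1/(2·(11n)^6). Euler-Maclaurin then gives
  Σ_{k>11n} 1/k^6 = ∫_{11n}^∞ dx/x^6 − 1/(2·(11n)^6) + O(1/(11n)^7).
(Equivalently this is ζ(6) − Σ_{k≤11n} 1/k^6.)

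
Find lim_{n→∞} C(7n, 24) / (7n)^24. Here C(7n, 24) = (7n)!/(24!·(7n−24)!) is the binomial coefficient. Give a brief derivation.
lim = 1/24! = 1/620448401733239439360000

With N = 7n → ∞: C(N, 24) / N^24 = [N(N−1)…(N−23)] / (24! · N^24) = (1/24!) · 1 · (1 − 1/(7n)) · … · (1 − 23/(7n)). Each factor → 1 as N → ∞, so the limit is 1/24! = 1/620448401733239439360000.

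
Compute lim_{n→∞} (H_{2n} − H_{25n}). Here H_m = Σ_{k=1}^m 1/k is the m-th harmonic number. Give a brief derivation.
lim = ln(2/25)

Euler-Maclaurin gives H_m = ln m + γ + 1/(2m) + O(1/m^2). The γ and O(1/m) terms cancel in the difference:
  H_{2n} − H_{25n} = ln(2n) − ln(25n) + O(1/n) = ln(2/25) + O(1/n).
Hence the limit is ln(2/25).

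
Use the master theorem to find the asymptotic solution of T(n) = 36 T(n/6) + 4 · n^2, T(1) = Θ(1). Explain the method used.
T(n) = Θ(n^2 log n)

log_6 36 = 2, and f(n) = 4 · n^2 = Θ(n^(log_6 36)). This is Case 2 of the master theorem: T(n) = Θ(f(n) · log n) = Θ(n^2 log n).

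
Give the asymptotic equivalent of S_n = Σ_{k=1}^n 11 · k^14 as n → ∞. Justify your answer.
S_n ~ 11 · n^15 / 15

By integral comparison (Euler-Maclaurin), Σ_{k=1}^n 11 · k^14 = 11 · ∫_0^n x^14 dx + O(n^14) = 11 · n^15/15 + O(n^14). (Equivalently, Faulhaber's formula gives the same leading term.)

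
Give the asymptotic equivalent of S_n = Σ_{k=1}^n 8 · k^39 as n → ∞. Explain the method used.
S_n ~ n^40 / 5

By integral comparison (Euler-Maclaurin), Σ_{k=1}^n 8 · k^39 = 8 · ∫_0^n x^39 dx + O(n^39) = 8 · n^40/40 = n^40 / 5 + O(n^39). (Equivalently, Faulhaber's formula gives the same leading term.)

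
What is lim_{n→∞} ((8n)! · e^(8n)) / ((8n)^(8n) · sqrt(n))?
lim = sqrt(2π·8)

Stirling: (8n)! ~ sqrt(2π·8n) · (8n/e)^(8n). Hence
  (8n)! · e^(8n) / (8n)^(8n) ~ sqrt(2π·8n).
Dividing by sqrt(n): sqrt(2π·8n) / sqrt(n) = sqrt(2π·8) · n^((1−1)/2), so the limit is sqrt(2π·8).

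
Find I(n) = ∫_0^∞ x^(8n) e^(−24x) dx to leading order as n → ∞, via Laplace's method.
I(n) ~ (sqrt(2π·8n) / 24) · (8n/(24e))^(8n)

Write the integrand as exp(8n ln x − 24x) and set f(x) = 8n ln x − 24x. Then f'(x) = 8n/x − 24 = 0 at x* = 8n/24, and f''(x*) = −8n/x*^2 = −24^2/(8n). Laplace's method (interior maximum) gives
  I(n) ~ e^(f(x*)) · sqrt(2π / |f''(x*)|)
        = exp(8n ln(8n/24) − 8n) · sqrt(2π · 8n / 24^2)
        = (8n/24)^(8n) e^(−8n) · sqrt(2π·8n) / 24
        = (sqrt(2π·8n) / 24) · (8n/(24e))^(8n).
This matches Γ(8n+1)/24^(8n+1) with Stirling applied to Γ.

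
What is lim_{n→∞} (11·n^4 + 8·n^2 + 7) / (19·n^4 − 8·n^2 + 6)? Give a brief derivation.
lim = 11/19

For large n the leading n^4 terms dominate both numerator and denominator. Dividing top and bottom by n^4, every other term tends to 0, leaving 11/19.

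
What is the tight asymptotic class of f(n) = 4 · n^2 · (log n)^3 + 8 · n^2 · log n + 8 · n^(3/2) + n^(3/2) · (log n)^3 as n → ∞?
f(n) ∈ Θ(n^2 · (log n)^3)

Compare the terms by growth order. For large n, n^a · (log n)^b dominates n^a' · (log n)^b' iff a > a', or (a = a' and b > b'). Ranking the 4 terms shows the dominant one is 4 · n^2 · (log n)^3. Hence f(n) ∈ Θ(n^2 · (log n)^3).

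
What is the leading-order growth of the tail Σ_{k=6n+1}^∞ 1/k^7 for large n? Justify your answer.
Σ_{k>6n} 1/k^7 ~ 1/(6 · (6n)^6)

Compare to the integral: ∫_{6n}^∞ x^(−7) dx = [−x^(−6)/6]_{6n}^∞ = 1/((7−1)·(6n)^6). Euler-Maclaurin then gives
  Σ_{k>6n} 1/k^7 = ∫_{6n}^∞ dx/x^7 − 1/(2·(6n)^7) + O(1/(6n)^8).
(Equivalently this is ζ(7) − Σ_{k≤6n} 1/k^7.)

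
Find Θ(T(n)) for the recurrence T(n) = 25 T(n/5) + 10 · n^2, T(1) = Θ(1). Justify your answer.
T(n) = Θ(n^2 log n)

log_5 25 = 2, and f(n) = 10 · n^2 = Θ(n^(log_5 25)). This is Case 2 of the master theorem: T(n) = Θ(f(n) · log n) = Θ(n^2 log n).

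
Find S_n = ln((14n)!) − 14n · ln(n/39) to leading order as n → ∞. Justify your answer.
S_n ~ 14n · (ln 546 − 1) + O(ln n)

Stirling: ln((14n)!) = 14n ln(14n) − 14n + O(ln n).
  S_n = 14n ln(14n) − 14n − 14n ln(n/39) + O(ln n)
      = 14n ln(14n) − 14n ln n + 14n ln 39 − 14n + O(ln n)
      = 14n ln 14 + 14n ln 39 − 14n + O(ln n)
      = 14n (ln 546 − 1) + O(ln n).
Numerically ln(546) − 1 ≈ 5.3026.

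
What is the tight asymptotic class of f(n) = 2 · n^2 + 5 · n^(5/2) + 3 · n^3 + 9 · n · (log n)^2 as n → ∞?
f(n) ∈ Θ(n^3)

Compare the terms by growth order. For large n, n^a · (log n)^b dominates n^a' · (log n)^b' iff a > a', or (a = a' and b > b'). Ranking the 4 terms shows the dominant one is 3 · n^3. Hence f(n) ∈ Θ(n^3).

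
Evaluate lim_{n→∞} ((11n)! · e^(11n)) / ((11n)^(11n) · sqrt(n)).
lim = sqrt(2π·11)

Stirling: (11n)! ~ sqrt(2π·11n) · (11n/e)^(11n). Hence
  (11n)! · e^(11n) / (11n)^(11n) ~ sqrt(2π·11n).
Dividing by sqrt(n): sqrt(2π·11n) / sqrt(n) = sqrt(2π·11) · n^((1−1)/2), so the limit is sqrt(2π·11).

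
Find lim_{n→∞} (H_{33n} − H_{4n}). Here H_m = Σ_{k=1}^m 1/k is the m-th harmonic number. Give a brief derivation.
lim = ln(33/4)

Euler-Maclaurin gives H_m = ln m + γ + 1/(2m) + O(1/m^2). The γ and O(1/m) terms cancel in the difference:
  H_{33n} − H_{4n} = ln(33n) − ln(4n) + O(1/n) = ln(33/4) + O(1/n).
Hence the limit is ln(33/4).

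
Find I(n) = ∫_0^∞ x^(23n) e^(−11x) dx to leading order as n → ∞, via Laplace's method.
I(n) ~ (sqrt(2π·23n) / 11) · (23n/(11e))^(23n)

Write the integrand as exp(23n ln x − 11x) and set f(x) = 23n ln x − 11x. Then f'(x) = 23n/x − 11 = 0 at x* = 23n/11, and f''(x*) = −23n/x*^2 = −11^2/(23n). Laplace's method (interior maximum) gives
  I(n) ~ e^(f(x*)) · sqrt(2π / |f''(x*)|)
        = exp(23n ln(23n/11) − 23n) · sqrt(2π · 23n / 11^2)
        = (23n/11)^(23n) e^(−23n) · sqrt(2π·23n) / 11
        = (sqrt(2π·23n) / 11) · (23n/(11e))^(23n).
This matches Γ(23n+1)/11^(23n+1) with Stirling applied to Γ.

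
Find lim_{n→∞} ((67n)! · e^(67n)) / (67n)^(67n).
lim = ∞

Stirling: (67n)! ~ sqrt(2π·67n) · (67n/e)^(67n). Hence
  (67n)! · e^(67n) / (67n)^(67n) ~ sqrt(2π·67n) = sqrt(2π·67) · sqrt(n) → ∞.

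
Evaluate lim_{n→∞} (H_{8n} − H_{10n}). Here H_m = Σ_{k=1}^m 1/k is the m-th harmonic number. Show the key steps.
lim = ln(8/10) = ln(4/5)

Euler-Maclaurin gives H_m = ln m + γ + 1/(2m) + O(1/m^2). The γ and O(1/m) terms cancel in the difference:
  H_{8n} − H_{10n} = ln(8n) − ln(10n) + O(1/n) = ln(8/10) + O(1/n).
Hence the limit is ln(8/10) = ln(4/5).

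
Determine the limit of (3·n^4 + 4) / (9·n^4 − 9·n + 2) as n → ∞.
lim = 3/9 = 1/3

For large n the leading n^4 terms dominate both numerator and denominator. Dividing top and bottom by n^4, every other term tends to 0, leaving 3/9 = 1/3.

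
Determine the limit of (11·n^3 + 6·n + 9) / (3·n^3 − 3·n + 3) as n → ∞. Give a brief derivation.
lim = 11/3

For large n the leading n^3 terms dominate both numerator and denominator. Dividing top and bottom by n^3, every other term tends to 0, leaving 11/3.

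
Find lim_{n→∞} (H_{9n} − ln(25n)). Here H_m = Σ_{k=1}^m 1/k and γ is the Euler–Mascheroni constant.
lim = ln(9/25) + γ

By Euler-Maclaurin, H_m = ln m + γ + O(1/m). So
  H_{9n} − ln(25n) = ln(9n) + γ − ln(25n) + O(1/n)
                       = ln(9/25) + γ + O(1/n).
Hence the limit is ln(9/25) + γ.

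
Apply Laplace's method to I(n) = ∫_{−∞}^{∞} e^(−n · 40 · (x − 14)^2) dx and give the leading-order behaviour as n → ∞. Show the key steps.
I(n) = sqrt(π/(40n))

Here φ(x) = 40 · (x − 14)^2 has its unique minimum at x* = 14 with φ(x*) = 0 and φ''(x*) = 80. Laplace's method gives
  I(n) ~ e^(−n φ(x*)) · sqrt(2π / (n · φ''(x*))) = sqrt(2π / (80n)) = sqrt(π/(40n)).
This is exact: substituting u = (x − 14)·sqrt(40n) gives I(n) = (1/sqrt(40n)) ∫_{−∞}^{∞} e^(−u^2) du = sqrt(π/(40n)).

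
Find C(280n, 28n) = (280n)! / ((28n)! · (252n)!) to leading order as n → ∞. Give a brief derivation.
C(280n, 28n) ~ (10000000000/387420489)^(28n) · sqrt(5/(9π·28n))

Write N = 28n. Apply Stirling to each factorial:
  (10N)! ~ sqrt(2π·10N) · (10N/e)^(10N),
  N! ~ sqrt(2π N) · (N/e)^N,
  (9N)! ~ sqrt(2π·9N) · (9N/e)^(9N).
The exponential factors combine to (10N)^(10N) / (N^N · (9N)^(9N)) = 10^(10N)/9^(9N) = (10^10/9^9)^N = (10000000000/387420489)^N.
The square-root prefactors combine to sqrt(2π·10N) / (sqrt(2π N)·sqrt(2π·9N)) = sqrt(10 / (2π·9·N)) = sqrt(5/(9π·28n)).
Substituting N = 28n: C(280n, 28n) ~ (10000000000/387420489)^(28n) · sqrt(5/(9π·28n)).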